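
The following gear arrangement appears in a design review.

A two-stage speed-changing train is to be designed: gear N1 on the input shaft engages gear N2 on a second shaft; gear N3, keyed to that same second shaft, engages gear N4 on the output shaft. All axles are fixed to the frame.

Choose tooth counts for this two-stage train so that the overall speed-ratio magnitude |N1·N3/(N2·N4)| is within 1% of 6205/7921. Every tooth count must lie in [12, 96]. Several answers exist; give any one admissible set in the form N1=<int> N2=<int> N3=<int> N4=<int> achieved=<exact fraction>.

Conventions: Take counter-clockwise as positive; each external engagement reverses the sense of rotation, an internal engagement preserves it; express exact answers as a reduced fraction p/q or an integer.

2-stage fixed-axis compound train for ratio 6205/7921
target = 6205/7921 in lowest terms: an exact hit needs N1·N3 = k·6205 and N2·N4 = k·7921 for one integer k, every count in [12, 96]; additionally prefer no 1:1 stage (N1 ≠ N2, N3 ≠ N4)
k = 1: N1·N3 = 6205 = 73·85, N2·N4 = 7921 = 89·89
achieved = 73·85/(89·89) = 6205/7921; |achieved − target| = 0 ≤ 1241/158420 ✓

N1=73 N2=89 N3=85 N4=89 achieved=6205/7921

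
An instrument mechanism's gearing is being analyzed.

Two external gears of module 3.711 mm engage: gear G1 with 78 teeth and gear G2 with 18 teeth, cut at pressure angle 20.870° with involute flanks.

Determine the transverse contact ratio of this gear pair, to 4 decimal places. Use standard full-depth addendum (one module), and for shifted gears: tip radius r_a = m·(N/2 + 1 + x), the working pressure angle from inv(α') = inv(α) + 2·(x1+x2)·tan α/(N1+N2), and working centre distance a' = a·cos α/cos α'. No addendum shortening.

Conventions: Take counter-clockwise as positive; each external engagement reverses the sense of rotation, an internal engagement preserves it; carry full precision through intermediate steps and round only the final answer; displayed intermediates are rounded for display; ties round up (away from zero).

1.6367

single-mesh involute tooth geometry (78T engaging 18T at module 3.711)
base radii: r_b1 = 135.233494, r_b2 = 31.207729
tip radii: r_a1 = 148.440000, r_a2 = 37.110000
no profile shift: α' = α, a' = a
action lengths: √(r_a1²−r_b1²) = 61.207316, √(r_a2²−r_b2²) = 20.080581
base pitch p_b = π·m·cos α = 10.893553
CR = (61.207316 + 20.080581 − 178.128000·sin 20.87000°)/10.893553 = 1.636749
contact ratio ≈ 1.6367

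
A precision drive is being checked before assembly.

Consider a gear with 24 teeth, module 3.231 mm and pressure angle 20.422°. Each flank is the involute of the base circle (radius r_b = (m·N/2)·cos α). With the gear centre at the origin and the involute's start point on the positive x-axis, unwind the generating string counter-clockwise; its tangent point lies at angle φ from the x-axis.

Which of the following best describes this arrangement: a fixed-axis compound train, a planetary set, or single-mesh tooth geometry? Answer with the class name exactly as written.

single-mesh tooth geometry

single-mesh involute tooth geometry (24T wheel at module 3.231)
classification: single-mesh tooth geometry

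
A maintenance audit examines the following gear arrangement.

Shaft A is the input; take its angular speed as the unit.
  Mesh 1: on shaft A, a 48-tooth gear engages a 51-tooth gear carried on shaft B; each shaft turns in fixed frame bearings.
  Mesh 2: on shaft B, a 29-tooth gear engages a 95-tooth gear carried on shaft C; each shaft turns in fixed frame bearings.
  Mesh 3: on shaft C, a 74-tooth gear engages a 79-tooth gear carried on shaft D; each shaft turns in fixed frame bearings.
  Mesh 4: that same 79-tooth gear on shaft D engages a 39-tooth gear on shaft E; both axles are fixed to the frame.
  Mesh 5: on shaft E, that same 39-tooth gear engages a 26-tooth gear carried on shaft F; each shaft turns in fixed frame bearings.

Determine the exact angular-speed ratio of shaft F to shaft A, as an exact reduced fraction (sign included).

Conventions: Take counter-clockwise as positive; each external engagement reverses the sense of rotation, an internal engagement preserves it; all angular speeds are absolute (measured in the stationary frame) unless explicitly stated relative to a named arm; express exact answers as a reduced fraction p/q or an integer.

-17168/20995

class = fixed-axis compound train [5 meshes; 5 ratios multiply, 5 sense flips]
mesh 1 [48T→51T]: running ratio 16/17, sense −
mesh 2 [29T→95T]: running ratio 464/1615, sense +
mesh 3 [74T→79T]: running ratio 34336/127585, sense −
mesh 4 [79T→39T]: running ratio 34336/62985, sense +
mesh 5 [39T→26T]: running ratio 17168/20995, sense −
ω_out/ω_in = -17168/20995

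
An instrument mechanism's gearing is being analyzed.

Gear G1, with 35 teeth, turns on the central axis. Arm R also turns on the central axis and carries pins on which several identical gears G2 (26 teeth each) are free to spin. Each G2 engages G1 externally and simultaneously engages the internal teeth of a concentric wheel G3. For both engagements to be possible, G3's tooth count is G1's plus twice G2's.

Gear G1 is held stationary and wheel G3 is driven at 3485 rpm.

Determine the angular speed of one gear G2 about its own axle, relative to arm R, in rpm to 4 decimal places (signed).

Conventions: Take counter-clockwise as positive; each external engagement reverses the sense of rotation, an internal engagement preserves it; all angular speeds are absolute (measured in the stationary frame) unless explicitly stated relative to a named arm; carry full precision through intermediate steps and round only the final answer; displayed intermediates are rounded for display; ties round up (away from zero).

+3345.4682 rpm

planetary set (35T centre, 26T on arm, 87T internal) — Willis relation
normalise by the input: solve with ω_ring = 1, then scale by 3485 rpm
ring teeth: 35 + 2·26 = 87
35(ω_sun−ω_arm) = −87(ω_ring−ω_arm),  ω_sun = 0, ω_ring = 1
35(0−ω_arm) = −87(1−ω_arm)  ⇒  122·ω_arm = 87  ⇒  ω_arm = 87/122
sun–planet mesh: 35·(0−87/122) = −26·(ω_p−ω_arm)  ⇒  ω_p−ω_arm = 3045/3172
scale: ω_p−ω_arm = 3045/3172 × 3485 rpm = +3345.4682 rpm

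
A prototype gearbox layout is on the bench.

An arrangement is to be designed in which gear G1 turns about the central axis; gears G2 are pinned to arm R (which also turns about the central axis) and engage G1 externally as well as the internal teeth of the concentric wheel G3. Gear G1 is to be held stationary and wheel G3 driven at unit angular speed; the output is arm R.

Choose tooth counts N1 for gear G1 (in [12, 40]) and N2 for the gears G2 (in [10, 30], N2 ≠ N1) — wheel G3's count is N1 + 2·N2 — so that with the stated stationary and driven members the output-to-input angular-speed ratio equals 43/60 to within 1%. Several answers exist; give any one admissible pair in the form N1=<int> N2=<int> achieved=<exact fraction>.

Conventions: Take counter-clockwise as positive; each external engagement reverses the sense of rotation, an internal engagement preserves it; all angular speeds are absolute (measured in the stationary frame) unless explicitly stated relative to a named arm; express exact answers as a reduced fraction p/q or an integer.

N1=17 N2=13 achieved=43/60

class = planetary set [ratio 43/60 wanted; Willis about the carrier]
Willis with ω_sun = 0: ω_arm/ω_ring = N3/(N1+N3); set equal to 43/60  ⇒  N3/N1 = (43/60)/(1 − 43/60) = 43/17
N3 = N1 + 2·N2  ⇒  N2/N1 = (N3/N1 − 1)/2 = (43/17 − 1)/2 = 13/17
smallest multiple with N1 ≥ 12 and N2 ≥ 10: k = 1  ⇒  N1 = 1·17 = 17, N2 = 1·13 = 13 (N1 ≤ 40, N2 ≤ 30, N2 ≠ N1 ✓), N3 = 17 + 2·13 = 43
check: N3/(N1+N3) with N1 = 17, N3 = 43 gives 43/60; |achieved − target| = 0 ≤ 43/6000 ✓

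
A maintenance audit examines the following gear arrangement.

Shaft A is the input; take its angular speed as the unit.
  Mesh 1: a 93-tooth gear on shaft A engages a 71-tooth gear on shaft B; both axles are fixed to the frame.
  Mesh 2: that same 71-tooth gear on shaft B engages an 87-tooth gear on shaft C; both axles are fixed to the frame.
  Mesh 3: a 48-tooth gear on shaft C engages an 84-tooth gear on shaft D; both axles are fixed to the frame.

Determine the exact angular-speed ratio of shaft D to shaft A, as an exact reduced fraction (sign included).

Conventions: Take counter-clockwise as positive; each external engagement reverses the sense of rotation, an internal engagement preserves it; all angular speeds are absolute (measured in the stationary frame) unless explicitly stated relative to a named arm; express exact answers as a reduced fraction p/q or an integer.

-124/203

class = fixed-axis compound train [3 meshes; 3 ratios multiply, 3 sense flips]
mesh 1 [93T→71T]: running ratio 93/71, sense −
mesh 2 [71T→87T]: running ratio 31/29, sense +
mesh 3 [48T→84T]: running ratio 124/203, sense −
ω_out/ω_in = -124/203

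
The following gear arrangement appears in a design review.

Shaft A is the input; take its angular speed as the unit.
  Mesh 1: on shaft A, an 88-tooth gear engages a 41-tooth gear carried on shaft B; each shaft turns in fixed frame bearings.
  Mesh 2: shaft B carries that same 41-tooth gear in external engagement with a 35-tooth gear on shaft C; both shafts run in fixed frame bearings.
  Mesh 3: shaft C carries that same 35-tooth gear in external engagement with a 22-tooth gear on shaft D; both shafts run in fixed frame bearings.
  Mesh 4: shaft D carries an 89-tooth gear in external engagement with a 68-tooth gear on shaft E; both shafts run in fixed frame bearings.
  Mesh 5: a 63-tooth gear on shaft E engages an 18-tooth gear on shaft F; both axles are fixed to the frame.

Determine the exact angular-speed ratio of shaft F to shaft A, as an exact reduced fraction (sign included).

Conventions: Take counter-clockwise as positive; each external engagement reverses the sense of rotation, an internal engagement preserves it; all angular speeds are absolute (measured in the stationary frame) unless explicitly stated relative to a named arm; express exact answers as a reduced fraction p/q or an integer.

-623/34

class = fixed-axis compound train [5 meshes; 5 ratios multiply, 5 sense flips]
mesh 1 [88T→41T]: running ratio 88/41, sense −
mesh 2 [41T→35T]: running ratio 88/35, sense +
mesh 3 [35T→22T]: running ratio 4, sense −
mesh 4 [89T→68T]: running ratio 89/17, sense +
mesh 5 [63T→18T]: running ratio 623/34, sense −
ω_out/ω_in = -623/34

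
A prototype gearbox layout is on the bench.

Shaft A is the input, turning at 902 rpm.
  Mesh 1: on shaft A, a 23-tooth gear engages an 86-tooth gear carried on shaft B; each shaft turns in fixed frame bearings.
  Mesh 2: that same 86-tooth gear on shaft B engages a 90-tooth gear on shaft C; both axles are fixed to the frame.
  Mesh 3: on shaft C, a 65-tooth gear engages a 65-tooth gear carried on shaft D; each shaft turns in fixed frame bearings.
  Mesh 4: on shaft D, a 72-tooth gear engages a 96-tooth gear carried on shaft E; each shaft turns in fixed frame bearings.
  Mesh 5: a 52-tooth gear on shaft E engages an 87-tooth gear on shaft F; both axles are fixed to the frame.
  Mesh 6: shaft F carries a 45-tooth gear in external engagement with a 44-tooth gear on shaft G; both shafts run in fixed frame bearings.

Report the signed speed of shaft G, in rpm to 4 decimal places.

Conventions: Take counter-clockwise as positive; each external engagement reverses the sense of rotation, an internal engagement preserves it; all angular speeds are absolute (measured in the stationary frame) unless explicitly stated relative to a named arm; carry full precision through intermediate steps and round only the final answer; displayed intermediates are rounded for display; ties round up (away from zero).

+105.6810 rpm

6-mesh fixed-axis compound train (all bearings frame-fixed)
mesh 1 [23T→86T]: ω = 902.0000×23/86 = 241.2326 rpm, sense flips to −
mesh 2 [86T→90T]: ω = 241.2326×86/90 = 230.5111 rpm, sense flips to +
mesh 3 [65T→65T]: ω = 230.5111×65/65 = 230.5111 rpm, sense flips to −
mesh 4 [72T→96T]: ω = 230.5111×72/96 = 172.8833 rpm, sense flips to +
mesh 5 [52T→87T]: ω = 172.8833×52/87 = 103.3326 rpm, sense flips to −
mesh 6 [45T→44T]: ω = 103.3326×45/44 = 105.6810 rpm, sense flips to +
signed output speed = +105.6810 rpm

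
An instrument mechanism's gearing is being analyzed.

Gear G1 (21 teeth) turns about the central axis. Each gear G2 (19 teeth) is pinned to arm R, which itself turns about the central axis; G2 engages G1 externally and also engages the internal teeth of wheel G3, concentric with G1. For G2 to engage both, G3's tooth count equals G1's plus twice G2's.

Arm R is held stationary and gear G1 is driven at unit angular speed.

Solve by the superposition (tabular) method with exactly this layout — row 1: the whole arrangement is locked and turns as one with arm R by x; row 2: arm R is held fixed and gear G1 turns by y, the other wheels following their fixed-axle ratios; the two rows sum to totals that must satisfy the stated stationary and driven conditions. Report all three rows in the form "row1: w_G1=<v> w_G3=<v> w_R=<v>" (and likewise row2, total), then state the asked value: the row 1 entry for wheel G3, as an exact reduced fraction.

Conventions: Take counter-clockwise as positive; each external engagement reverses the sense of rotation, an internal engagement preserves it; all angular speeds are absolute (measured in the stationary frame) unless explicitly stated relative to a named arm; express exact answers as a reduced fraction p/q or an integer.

class = planetary set [G3 = 21+2·19 = 59; Willis about the carrier]
superposition row 1 [locked train]: every member turns x
row 2 (arm held, sun turns y): ω_ring = −(21/59)·y, ω_arm = 0
boundary: total ω_arm = x = 0 and total ω_sun = x + y = 1  ⇒  y = 1, x = 0
row 2 ring = −(21/59)·1 = -21/59
totals (row 1 + row 2): sun 0 + 1 = 1, ring 0 + (-21/59) = -21/59, arm 0 + 0 = 0
asked cell (row1, ring) = 0

row1: w_G1=0 w_G3=0 w_R=0
row2: w_G1=1 w_G3=-21/59 w_R=0
total: w_G1=1 w_G3=-21/59 w_R=0
asked value: 0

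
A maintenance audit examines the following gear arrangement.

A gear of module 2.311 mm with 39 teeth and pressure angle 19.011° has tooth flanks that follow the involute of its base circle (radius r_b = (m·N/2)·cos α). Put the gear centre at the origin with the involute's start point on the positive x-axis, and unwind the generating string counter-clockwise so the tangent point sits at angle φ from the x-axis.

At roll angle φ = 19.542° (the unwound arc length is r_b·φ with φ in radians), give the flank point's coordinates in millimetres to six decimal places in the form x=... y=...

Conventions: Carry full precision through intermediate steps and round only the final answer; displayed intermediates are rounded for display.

topology: single-mesh involute geometry — m = 2.311, N = 39
pitch radius r_p = m·N/2 = 2.311·39/2 = 45.064500
base radius r_b = r_p·cos α = 45.064500·cos 19.011° = 42.606504
roll angle φ = 19.542° = 0.34107224 rad
x = r_b·(cos φ + φ·sin φ) = 45.013109
y = r_b·(sin φ − φ·cos φ) = 0.556972

x=45.013109 y=0.556972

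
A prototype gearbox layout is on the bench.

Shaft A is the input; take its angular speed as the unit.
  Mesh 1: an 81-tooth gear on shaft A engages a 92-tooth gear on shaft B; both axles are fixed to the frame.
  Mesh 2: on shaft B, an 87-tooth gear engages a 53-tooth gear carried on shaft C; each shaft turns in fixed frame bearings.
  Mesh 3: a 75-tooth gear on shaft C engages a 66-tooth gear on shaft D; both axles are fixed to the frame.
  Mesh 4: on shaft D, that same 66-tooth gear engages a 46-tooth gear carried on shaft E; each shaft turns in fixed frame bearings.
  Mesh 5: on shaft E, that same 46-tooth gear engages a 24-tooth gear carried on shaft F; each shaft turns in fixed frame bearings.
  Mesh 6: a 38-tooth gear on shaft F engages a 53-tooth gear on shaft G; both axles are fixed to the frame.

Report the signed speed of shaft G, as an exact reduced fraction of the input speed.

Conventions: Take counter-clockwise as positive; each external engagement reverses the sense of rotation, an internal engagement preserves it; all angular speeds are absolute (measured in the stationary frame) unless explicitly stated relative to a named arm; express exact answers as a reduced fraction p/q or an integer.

3347325/1033712

6-mesh fixed-axis compound train (all bearings frame-fixed)
mesh 1 [81T→92T]: |ω|/ω_in = 1×81/92 = 81/92, sense flips to −
mesh 2 [87T→53T]: |ω|/ω_in = (81/92)×87/53 = 7047/4876, sense flips to +
mesh 3 [75T→66T]: |ω|/ω_in = (7047/4876)×75/66 = 176175/107272, sense flips to −
mesh 4 [66T→46T]: |ω|/ω_in = (176175/107272)×66/46 = 528525/224296, sense flips to +
mesh 5 [46T→24T]: |ω|/ω_in = (528525/224296)×46/24 = 176175/39008, sense flips to −
mesh 6 [38T→53T]: |ω|/ω_in = (176175/39008)×38/53 = 3347325/1033712, sense flips to +
signed output speed (× input speed) = 3347325/1033712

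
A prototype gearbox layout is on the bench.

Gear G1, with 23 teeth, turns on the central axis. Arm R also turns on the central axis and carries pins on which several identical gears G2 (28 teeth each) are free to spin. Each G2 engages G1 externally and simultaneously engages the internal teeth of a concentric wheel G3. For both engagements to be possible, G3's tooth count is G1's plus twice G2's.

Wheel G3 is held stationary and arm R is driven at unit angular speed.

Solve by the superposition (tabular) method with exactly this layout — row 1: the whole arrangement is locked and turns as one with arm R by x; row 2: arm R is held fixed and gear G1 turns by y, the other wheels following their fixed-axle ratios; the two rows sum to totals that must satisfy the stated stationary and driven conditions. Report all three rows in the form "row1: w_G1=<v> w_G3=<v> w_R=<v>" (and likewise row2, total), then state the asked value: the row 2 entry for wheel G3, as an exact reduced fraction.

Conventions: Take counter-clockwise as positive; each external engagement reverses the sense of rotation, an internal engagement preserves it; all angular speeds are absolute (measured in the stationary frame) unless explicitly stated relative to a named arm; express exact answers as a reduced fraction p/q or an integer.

class = planetary set [G3 = 23+2·28 = 79; Willis about the carrier]
row 1 (train locked, turned with arm): all members turn x
superposition row 2 [arm held]: sun y, ring −(23/79)·y, arm 0
boundary: total ω_ring = x − (23/79)·y = 0 and total ω_arm = x = 1  ⇒  y = 79/23, x = 1
row 2 ring = −(23/79)·79/23 = -1
totals (row 1 + row 2): sun 1 + 79/23 = 102/23, ring 1 + (-1) = 0, arm 1 + 0 = 1
asked cell (row2, ring) = -1

row1: w_G1=1 w_G3=1 w_R=1
row2: w_G1=79/23 w_G3=-1 w_R=0
total: w_G1=102/23 w_G3=0 w_R=1
asked value: -1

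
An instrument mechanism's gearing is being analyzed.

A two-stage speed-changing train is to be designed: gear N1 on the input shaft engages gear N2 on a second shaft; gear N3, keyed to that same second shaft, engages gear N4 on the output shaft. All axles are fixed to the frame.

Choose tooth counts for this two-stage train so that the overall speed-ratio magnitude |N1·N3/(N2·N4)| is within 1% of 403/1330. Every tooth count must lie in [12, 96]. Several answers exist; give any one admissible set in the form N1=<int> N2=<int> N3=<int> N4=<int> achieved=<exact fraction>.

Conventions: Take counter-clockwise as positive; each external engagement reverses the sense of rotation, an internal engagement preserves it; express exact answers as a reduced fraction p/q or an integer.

topology: fixed-axis compound train — 2 stages, target 403/1330
target = 403/1330 in lowest terms: an exact hit needs N1·N3 = k·403 and N2·N4 = k·1330 for one integer k, every count in [12, 96]; additionally prefer no 1:1 stage (N1 ≠ N2, N3 ≠ N4)
k = 1: N1·N3 = 403 = 13·31, N2·N4 = 1330 = 14·95
achieved = 13·31/(14·95) = 403/1330; |achieved − target| = 0 ≤ 403/133000 ✓

N1=13 N2=14 N3=31 N4=95 achieved=403/1330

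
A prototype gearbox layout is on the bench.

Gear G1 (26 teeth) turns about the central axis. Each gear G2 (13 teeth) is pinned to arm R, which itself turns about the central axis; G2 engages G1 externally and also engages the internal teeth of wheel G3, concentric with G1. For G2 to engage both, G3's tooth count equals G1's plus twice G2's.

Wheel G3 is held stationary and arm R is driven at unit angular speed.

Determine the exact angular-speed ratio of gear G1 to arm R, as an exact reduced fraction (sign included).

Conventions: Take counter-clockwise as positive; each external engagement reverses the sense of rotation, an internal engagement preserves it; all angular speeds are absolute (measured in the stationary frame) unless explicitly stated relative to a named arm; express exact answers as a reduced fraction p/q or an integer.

planetary set (26T centre, 13T on arm, 52T internal) — Willis relation
ring teeth: 26 + 2·13 = 52
26(ω_sun−ω_arm) = −52(ω_ring−ω_arm),  ω_ring = 0, ω_arm = 1
ω_sun = 1 − (52/26)(0−1) = 3
ω_out/ω_in = 3

3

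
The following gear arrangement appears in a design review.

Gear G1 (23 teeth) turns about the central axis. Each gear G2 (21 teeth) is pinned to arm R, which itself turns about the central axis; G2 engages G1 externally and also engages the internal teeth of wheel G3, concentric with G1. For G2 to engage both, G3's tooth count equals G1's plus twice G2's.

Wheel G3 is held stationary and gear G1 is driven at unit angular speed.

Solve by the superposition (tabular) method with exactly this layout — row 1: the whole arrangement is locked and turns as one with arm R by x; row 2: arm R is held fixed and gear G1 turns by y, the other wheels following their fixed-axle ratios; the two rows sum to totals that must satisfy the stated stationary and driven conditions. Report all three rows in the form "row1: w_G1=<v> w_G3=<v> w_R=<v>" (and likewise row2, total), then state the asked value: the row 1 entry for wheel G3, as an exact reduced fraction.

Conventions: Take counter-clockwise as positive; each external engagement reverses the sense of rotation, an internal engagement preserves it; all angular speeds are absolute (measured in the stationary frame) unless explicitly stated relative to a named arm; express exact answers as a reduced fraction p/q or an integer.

row1: w_G1=23/88 w_G3=23/88 w_R=23/88
row2: w_G1=65/88 w_G3=-23/88 w_R=0
total: w_G1=1 w_G3=0 w_R=23/88
asked value: 23/88

class = planetary set [G3 = 23+2·21 = 65; Willis about the carrier]
row 1: whole set turns with the arm by x
row 2: sun turns y, ring = −(23/65)·y, arm 0
boundary: total ω_ring = x − (23/65)·y = 0 and total ω_sun = x + y = 1  ⇒  y = 65/88, x = 23/88
row 2 ring = −(23/65)·65/88 = -23/88
totals (row 1 + row 2): sun 23/88 + 65/88 = 1, ring 23/88 + (-23/88) = 0, arm 23/88 + 0 = 23/88
asked cell (row1, ring) = 23/88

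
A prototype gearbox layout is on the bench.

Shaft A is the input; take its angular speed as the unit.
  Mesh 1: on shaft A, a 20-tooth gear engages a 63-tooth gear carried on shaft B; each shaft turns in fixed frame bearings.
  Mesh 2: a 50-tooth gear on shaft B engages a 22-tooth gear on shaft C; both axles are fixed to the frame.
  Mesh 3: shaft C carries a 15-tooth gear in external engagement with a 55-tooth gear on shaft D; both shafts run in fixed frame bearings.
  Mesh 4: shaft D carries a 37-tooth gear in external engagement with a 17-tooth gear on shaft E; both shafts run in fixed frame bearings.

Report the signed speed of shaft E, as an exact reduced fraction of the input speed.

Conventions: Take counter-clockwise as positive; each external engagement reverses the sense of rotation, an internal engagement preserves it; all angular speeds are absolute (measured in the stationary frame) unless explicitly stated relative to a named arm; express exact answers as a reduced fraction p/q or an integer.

18500/43197

4-mesh fixed-axis compound train (all bearings frame-fixed)
mesh 1 [20T→63T]: |ω|/ω_in = 1×20/63 = 20/63, sense flips to −
mesh 2 [50T→22T]: |ω|/ω_in = (20/63)×50/22 = 500/693, sense flips to +
mesh 3 [15T→55T]: |ω|/ω_in = (500/693)×15/55 = 500/2541, sense flips to −
mesh 4 [37T→17T]: |ω|/ω_in = (500/2541)×37/17 = 18500/43197, sense flips to +
signed output speed (× input speed) = 18500/43197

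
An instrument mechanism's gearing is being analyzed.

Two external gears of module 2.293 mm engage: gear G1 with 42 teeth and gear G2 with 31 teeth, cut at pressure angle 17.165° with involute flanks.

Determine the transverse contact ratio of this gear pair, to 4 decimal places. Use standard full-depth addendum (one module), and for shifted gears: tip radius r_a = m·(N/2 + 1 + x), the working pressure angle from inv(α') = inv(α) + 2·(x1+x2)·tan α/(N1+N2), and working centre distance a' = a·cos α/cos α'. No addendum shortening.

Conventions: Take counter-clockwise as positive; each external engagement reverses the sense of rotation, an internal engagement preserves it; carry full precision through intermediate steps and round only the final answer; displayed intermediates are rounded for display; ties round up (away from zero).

1.8409

single-mesh involute tooth geometry (42T engaging 31T at module 2.293)
base radii: r_b1 = 46.008209, r_b2 = 33.958440
tip radii: r_a1 = 50.446000, r_a2 = 37.834500
no profile shift: α' = α, a' = a
action lengths: √(r_a1²−r_b1²) = 20.689216, √(r_a2²−r_b2²) = 16.681540
base pitch p_b = π·m·cos α = 6.882812
CR = (20.689216 + 16.681540 − 83.694500·sin 17.16500°)/6.882812 = 1.840885
contact ratio ≈ 1.8409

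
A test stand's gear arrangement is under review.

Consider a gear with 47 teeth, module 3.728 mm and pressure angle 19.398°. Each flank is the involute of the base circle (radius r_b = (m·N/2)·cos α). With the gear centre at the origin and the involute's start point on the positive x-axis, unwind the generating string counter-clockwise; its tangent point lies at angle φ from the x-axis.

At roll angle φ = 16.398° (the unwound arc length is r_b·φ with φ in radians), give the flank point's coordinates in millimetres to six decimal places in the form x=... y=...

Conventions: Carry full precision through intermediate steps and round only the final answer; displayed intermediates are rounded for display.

x=85.950187 y=0.640450

recognized (one wheel, involute flank): single-mesh tooth geometry, m = 3.728, N = 47
pitch radius r_p = m·N/2 = 3.728·47/2 = 87.608000
base radius r_b = r_p·cos α = 87.608000·cos 19.398° = 82.634866
roll angle φ = 16.398° = 0.28619909 rad
x = r_b·(cos φ + φ·sin φ) = 85.950187
y = r_b·(sin φ − φ·cos φ) = 0.640450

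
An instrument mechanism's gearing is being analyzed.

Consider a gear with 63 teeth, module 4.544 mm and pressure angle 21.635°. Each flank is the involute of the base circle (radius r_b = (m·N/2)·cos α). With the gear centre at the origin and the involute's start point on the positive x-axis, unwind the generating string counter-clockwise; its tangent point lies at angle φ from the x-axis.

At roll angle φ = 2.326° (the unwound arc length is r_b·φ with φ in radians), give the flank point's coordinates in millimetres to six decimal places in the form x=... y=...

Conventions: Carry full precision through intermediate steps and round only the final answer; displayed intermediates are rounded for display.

x=133.161869 y=0.002967

topology: single-mesh involute geometry — m = 4.544, N = 63
pitch radius r_p = m·N/2 = 4.544·63/2 = 143.136000
base radius r_b = r_p·cos α = 143.136000·cos 21.635° = 133.052275
roll angle φ = 2.326° = 0.04059636 rad
x = r_b·(cos φ + φ·sin φ) = 133.161869
y = r_b·(sin φ − φ·cos φ) = 0.002967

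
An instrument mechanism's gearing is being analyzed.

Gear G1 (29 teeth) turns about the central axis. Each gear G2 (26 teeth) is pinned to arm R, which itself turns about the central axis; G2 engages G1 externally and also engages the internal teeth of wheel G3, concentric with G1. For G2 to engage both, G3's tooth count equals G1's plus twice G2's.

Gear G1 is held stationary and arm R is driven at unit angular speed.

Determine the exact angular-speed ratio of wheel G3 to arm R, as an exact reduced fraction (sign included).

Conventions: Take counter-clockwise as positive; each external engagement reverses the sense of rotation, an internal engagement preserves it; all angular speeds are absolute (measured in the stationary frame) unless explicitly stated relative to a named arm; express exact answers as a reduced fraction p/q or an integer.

topology: planetary set — G1 29T / G2 26T / G3 81T, arm = carrier (Willis)
ring teeth: 29 + 2·26 = 81
29(ω_sun−ω_arm) = −81(ω_ring−ω_arm),  ω_sun = 0, ω_arm = 1
ω_ring = 1 − (29/81)(0−1) = 110/81
ω_out/ω_in = 110/81

110/81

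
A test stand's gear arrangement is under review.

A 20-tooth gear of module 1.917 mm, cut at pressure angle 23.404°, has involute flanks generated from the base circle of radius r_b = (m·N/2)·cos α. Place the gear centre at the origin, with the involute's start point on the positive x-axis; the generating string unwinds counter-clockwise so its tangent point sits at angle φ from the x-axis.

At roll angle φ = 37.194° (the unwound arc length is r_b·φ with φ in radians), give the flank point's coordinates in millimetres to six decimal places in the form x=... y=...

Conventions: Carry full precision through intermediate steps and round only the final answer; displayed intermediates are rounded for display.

class = single-mesh tooth geometry [base-circle involute, m = 1.917, 20T]
pitch radius r_p = m·N/2 = 1.917·20/2 = 19.170000
base radius r_b = r_p·cos α = 19.170000·cos 23.404° = 17.592825
roll angle φ = 37.194° = 0.64915776 rad
x = r_b·(cos φ + φ·sin φ) = 20.918208
y = r_b·(sin φ − φ·cos φ) = 1.537631

x=20.918208 y=1.537631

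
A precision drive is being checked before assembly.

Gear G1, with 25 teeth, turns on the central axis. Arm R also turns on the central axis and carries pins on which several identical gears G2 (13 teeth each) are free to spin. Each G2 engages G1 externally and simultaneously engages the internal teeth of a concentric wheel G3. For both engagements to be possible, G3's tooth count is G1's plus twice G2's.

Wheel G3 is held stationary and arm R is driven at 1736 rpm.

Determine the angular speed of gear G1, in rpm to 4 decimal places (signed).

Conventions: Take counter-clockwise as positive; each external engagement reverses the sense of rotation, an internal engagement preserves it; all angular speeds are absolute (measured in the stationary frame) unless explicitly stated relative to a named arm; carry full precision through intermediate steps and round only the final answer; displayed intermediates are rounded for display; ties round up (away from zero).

+5277.4400 rpm

planetary set (25T centre, 13T on arm, 51T internal) — Willis relation
normalise by the input: solve with ω_arm = 1, then scale by 1736 rpm
ring teeth: 25 + 2·13 = 51
25(ω_sun−ω_arm) = −51(ω_ring−ω_arm),  ω_ring = 0, ω_arm = 1
ω_sun = 1 − (51/25)(0−1) = 76/25
scale: ω_sun = 76/25 × 1736 rpm = +5277.4400 rpm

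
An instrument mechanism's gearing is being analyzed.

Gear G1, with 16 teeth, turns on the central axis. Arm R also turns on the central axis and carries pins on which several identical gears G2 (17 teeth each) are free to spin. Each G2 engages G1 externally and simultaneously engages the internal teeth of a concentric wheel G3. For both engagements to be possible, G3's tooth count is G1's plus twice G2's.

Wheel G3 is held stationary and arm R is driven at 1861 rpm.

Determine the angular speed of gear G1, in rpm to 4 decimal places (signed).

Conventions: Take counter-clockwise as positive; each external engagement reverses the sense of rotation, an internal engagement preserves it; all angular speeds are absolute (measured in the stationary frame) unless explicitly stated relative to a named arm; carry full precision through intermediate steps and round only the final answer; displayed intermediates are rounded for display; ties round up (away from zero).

planetary set (16T centre, 17T on arm, 50T internal) — Willis relation
normalise by the input: solve with ω_arm = 1, then scale by 1861 rpm
ring teeth: 16 + 2·17 = 50
16(ω_sun−ω_arm) = −50(ω_ring−ω_arm),  ω_ring = 0, ω_arm = 1
ω_sun = 1 − (50/16)(0−1) = 33/8
scale: ω_sun = 33/8 × 1861 rpm = +7676.6250 rpm

+7676.6250 rpm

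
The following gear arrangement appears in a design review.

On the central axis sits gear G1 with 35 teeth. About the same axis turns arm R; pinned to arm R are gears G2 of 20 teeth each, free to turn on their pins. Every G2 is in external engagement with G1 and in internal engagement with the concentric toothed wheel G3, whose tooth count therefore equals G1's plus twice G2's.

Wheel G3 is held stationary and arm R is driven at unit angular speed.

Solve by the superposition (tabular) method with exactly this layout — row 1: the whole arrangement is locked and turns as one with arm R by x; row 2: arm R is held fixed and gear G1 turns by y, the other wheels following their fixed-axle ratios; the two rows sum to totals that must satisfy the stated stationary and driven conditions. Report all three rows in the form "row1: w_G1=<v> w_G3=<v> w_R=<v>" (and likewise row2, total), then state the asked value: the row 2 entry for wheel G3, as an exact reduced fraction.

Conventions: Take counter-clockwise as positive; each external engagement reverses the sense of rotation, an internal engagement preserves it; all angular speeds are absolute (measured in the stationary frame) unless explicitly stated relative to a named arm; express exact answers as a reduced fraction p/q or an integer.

topology: planetary set — G1 35T / G2 20T / G3 75T, arm = carrier (Willis)
row 1 (train locked, turned with arm): all members turn x
superposition row 2 [arm held]: sun y, ring −(35/75)·y, arm 0
boundary: total ω_ring = x − (35/75)·y = 0 and total ω_arm = x = 1  ⇒  y = 15/7, x = 1
row 2 ring = −(35/75)·15/7 = -1
totals (row 1 + row 2): sun 1 + 15/7 = 22/7, ring 1 + (-1) = 0, arm 1 + 0 = 1
asked cell (row2, ring) = -1

row1: w_G1=1 w_G3=1 w_R=1
row2: w_G1=15/7 w_G3=-1 w_R=0
total: w_G1=22/7 w_G3=0 w_R=1
asked value: -1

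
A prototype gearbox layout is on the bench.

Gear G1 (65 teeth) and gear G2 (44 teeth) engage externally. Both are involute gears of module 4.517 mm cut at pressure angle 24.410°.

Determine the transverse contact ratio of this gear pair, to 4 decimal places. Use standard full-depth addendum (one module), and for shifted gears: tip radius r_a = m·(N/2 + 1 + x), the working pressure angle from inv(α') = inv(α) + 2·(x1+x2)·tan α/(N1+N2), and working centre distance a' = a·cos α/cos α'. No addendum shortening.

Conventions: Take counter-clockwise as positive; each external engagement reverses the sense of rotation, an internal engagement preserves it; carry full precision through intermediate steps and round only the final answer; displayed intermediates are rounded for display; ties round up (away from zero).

single-mesh involute tooth geometry (65T engaging 44T at module 4.517)
base radii: r_b1 = 133.680052, r_b2 = 90.491112
tip radii: r_a1 = 151.319500, r_a2 = 103.891000
no profile shift: α' = α, a' = a
action lengths: √(r_a1²−r_b1²) = 70.902996, √(r_a2²−r_b2²) = 51.036248
base pitch p_b = π·m·cos α = 12.922101
CR = (70.902996 + 51.036248 − 246.176500·sin 24.41000°)/12.922101 = 1.563485
contact ratio ≈ 1.5635

1.5635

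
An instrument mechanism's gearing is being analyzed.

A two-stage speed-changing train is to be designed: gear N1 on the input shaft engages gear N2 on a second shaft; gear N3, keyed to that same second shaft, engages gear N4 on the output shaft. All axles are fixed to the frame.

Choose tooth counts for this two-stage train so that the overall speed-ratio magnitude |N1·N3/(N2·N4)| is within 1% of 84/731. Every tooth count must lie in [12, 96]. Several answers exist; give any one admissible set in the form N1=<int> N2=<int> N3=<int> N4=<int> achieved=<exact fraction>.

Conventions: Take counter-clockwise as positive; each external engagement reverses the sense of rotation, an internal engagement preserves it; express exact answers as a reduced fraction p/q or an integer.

class = fixed-axis compound train [2-stage, 84/731 wanted]
target = 84/731 in lowest terms: an exact hit needs N1·N3 = k·84 and N2·N4 = k·731 for one integer k, every count in [12, 96]; additionally prefer no 1:1 stage (N1 ≠ N2, N3 ≠ N4)
k = 1: no 1:1-free in-range split of k·84 and k·731 into factor pairs; take k = 2
k = 2: N1·N3 = 168 = 12·14, N2·N4 = 1462 = 17·86
achieved = 12·14/(17·86) = 84/731; |achieved − target| = 0 ≤ 21/18275 ✓

N1=12 N2=17 N3=14 N4=86 achieved=84/731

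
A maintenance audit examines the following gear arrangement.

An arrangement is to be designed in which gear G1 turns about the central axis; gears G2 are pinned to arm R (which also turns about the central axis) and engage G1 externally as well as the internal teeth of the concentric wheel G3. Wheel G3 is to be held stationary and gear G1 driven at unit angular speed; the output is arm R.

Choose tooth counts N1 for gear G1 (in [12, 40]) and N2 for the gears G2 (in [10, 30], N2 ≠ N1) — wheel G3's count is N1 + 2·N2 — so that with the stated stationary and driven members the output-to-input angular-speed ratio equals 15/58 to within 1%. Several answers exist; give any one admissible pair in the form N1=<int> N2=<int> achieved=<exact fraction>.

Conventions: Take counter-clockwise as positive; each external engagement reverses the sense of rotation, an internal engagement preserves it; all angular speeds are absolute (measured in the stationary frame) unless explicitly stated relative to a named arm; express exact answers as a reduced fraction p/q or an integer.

N1=15 N2=14 achieved=15/58

planetary set to be sized for 15/58 (Willis relation)
Willis with ω_ring = 0: ω_arm/ω_sun = N1/(N1+N3); set equal to 15/58  ⇒  N3/N1 = 1/(15/58) − 1 = 43/15
N3 = N1 + 2·N2  ⇒  N2/N1 = (N3/N1 − 1)/2 = (43/15 − 1)/2 = 14/15
smallest multiple with N1 ≥ 12 and N2 ≥ 10: k = 1  ⇒  N1 = 1·15 = 15, N2 = 1·14 = 14 (N1 ≤ 40, N2 ≤ 30, N2 ≠ N1 ✓), N3 = 15 + 2·14 = 43
check: N1/(N1+N3) with N1 = 15, N3 = 43 gives 15/58; |achieved − target| = 0 ≤ 3/1160 ✓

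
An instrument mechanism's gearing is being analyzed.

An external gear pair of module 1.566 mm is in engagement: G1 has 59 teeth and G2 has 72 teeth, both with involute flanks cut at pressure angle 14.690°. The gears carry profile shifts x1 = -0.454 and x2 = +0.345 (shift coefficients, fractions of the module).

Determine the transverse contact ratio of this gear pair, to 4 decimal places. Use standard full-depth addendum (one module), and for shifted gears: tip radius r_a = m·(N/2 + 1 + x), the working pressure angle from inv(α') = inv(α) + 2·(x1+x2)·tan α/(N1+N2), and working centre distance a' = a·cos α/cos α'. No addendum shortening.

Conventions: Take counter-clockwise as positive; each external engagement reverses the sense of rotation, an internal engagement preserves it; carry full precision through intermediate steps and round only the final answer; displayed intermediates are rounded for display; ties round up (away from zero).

2.2137

class = single-mesh tooth geometry [involute pair 59T × 72T, m = 1.566]
base radii: r_b1 = 44.686914, r_b2 = 54.533183
tip radii: r_a1 = 47.052036, r_a2 = 58.482270
inv(α') = inv(14.690°) + 2·(-0.454+0.345)·tan α/(59+72) = 0.00533342  ⇒  α' = 14.31647°
a' = a·cos α / cos α' = 102.5730·cos 14.690°/cos 14.31647° = 102.400166
action lengths: √(r_a1²−r_b1²) = 14.730032, √(r_a2²−r_b2²) = 21.126000
base pitch p_b = π·m·cos α = 4.758918
CR = (14.730032 + 21.126000 − 102.400166·sin 14.31647°)/4.758918 = 2.213690
contact ratio ≈ 2.2137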